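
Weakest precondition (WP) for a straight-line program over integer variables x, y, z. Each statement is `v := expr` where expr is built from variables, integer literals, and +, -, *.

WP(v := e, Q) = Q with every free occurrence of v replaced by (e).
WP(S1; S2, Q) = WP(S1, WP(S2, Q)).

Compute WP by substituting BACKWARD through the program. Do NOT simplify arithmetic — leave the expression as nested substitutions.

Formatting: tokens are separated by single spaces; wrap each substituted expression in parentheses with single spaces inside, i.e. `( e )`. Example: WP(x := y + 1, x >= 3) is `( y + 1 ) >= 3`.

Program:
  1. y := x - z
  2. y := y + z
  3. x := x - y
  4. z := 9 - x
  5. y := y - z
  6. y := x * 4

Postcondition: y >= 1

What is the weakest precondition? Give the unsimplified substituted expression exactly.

Answer: ( ( x - ( ( x - z ) + z ) ) * 4 ) >= 1

Derivation:
post: y >= 1
stmt 6: y := x * 4  -- replace 1 occurrence(s) of y with (x * 4)
  => ( x * 4 ) >= 1
stmt 5: y := y - z  -- replace 0 occurrence(s) of y with (y - z)
  => ( x * 4 ) >= 1
stmt 4: z := 9 - x  -- replace 0 occurrence(s) of z with (9 - x)
  => ( x * 4 ) >= 1
stmt 3: x := x - y  -- replace 1 occurrence(s) of x with (x - y)
  => ( ( x - y ) * 4 ) >= 1
stmt 2: y := y + z  -- replace 1 occurrence(s) of y with (y + z)
  => ( ( x - ( y + z ) ) * 4 ) >= 1
stmt 1: y := x - z  -- replace 1 occurrence(s) of y with (x - z)
  => ( ( x - ( ( x - z ) + z ) ) * 4 ) >= 1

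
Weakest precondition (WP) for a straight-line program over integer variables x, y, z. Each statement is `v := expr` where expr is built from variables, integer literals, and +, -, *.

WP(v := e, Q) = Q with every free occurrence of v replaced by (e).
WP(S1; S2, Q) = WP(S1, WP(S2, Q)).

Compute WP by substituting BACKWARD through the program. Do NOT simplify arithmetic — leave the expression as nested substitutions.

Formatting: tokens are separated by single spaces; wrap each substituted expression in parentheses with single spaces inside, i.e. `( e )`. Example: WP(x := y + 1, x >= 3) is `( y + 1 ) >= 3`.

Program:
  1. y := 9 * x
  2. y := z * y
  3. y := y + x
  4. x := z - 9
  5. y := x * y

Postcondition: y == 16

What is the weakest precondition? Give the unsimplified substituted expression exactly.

post: y == 16
stmt 5: y := x * y  -- replace 1 occurrence(s) of y with (x * y)
  => ( x * y ) == 16
stmt 4: x := z - 9  -- replace 1 occurrence(s) of x with (z - 9)
  => ( ( z - 9 ) * y ) == 16
stmt 3: y := y + x  -- replace 1 occurrence(s) of y with (y + x)
  => ( ( z - 9 ) * ( y + x ) ) == 16
stmt 2: y := z * y  -- replace 1 occurrence(s) of y with (z * y)
  => ( ( z - 9 ) * ( ( z * y ) + x ) ) == 16
stmt 1: y := 9 * x  -- replace 1 occurrence(s) of y with (9 * x)
  => ( ( z - 9 ) * ( ( z * ( 9 * x ) ) + x ) ) == 16

Answer: ( ( z - 9 ) * ( ( z * ( 9 * x ) ) + x ) ) == 16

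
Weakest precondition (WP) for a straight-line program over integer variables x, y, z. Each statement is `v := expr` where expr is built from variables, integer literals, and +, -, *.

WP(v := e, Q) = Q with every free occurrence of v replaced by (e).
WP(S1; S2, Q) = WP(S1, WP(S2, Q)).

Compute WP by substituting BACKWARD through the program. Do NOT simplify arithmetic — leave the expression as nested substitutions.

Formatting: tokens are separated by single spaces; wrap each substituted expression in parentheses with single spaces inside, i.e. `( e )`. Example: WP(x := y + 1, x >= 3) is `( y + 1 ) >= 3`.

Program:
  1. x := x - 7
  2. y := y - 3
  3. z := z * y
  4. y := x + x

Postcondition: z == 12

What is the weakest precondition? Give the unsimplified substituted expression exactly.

Answer: ( z * ( y - 3 ) ) == 12

Derivation:
post: z == 12
stmt 4: y := x + x  -- replace 0 occurrence(s) of y with (x + x)
  => z == 12
stmt 3: z := z * y  -- replace 1 occurrence(s) of z with (z * y)
  => ( z * y ) == 12
stmt 2: y := y - 3  -- replace 1 occurrence(s) of y with (y - 3)
  => ( z * ( y - 3 ) ) == 12
stmt 1: x := x - 7  -- replace 0 occurrence(s) of x with (x - 7)
  => ( z * ( y - 3 ) ) == 12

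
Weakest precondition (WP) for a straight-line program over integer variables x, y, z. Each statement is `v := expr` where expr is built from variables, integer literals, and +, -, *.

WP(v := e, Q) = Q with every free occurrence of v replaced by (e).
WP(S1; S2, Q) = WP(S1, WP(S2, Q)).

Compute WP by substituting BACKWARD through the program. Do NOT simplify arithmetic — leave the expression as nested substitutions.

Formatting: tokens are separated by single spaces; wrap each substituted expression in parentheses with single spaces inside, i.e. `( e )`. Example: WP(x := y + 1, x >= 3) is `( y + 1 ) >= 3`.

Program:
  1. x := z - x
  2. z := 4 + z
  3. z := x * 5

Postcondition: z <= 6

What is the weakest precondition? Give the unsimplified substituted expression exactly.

Answer: ( ( z - x ) * 5 ) <= 6

Derivation:
post: z <= 6
stmt 3: z := x * 5  -- replace 1 occurrence(s) of z with (x * 5)
  => ( x * 5 ) <= 6
stmt 2: z := 4 + z  -- replace 0 occurrence(s) of z with (4 + z)
  => ( x * 5 ) <= 6
stmt 1: x := z - x  -- replace 1 occurrence(s) of x with (z - x)
  => ( ( z - x ) * 5 ) <= 6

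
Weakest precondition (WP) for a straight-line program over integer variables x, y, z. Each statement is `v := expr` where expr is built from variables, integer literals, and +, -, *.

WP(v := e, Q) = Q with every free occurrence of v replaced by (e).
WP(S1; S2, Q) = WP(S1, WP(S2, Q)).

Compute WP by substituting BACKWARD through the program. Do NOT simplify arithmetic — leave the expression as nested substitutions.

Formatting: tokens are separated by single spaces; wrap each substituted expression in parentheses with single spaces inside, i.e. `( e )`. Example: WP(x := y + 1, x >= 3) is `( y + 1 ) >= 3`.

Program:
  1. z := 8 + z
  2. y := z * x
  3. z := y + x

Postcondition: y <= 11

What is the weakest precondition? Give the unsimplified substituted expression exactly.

Answer: ( ( 8 + z ) * x ) <= 11

Derivation:
post: y <= 11
stmt 3: z := y + x  -- replace 0 occurrence(s) of z with (y + x)
  => y <= 11
stmt 2: y := z * x  -- replace 1 occurrence(s) of y with (z * x)
  => ( z * x ) <= 11
stmt 1: z := 8 + z  -- replace 1 occurrence(s) of z with (8 + z)
  => ( ( 8 + z ) * x ) <= 11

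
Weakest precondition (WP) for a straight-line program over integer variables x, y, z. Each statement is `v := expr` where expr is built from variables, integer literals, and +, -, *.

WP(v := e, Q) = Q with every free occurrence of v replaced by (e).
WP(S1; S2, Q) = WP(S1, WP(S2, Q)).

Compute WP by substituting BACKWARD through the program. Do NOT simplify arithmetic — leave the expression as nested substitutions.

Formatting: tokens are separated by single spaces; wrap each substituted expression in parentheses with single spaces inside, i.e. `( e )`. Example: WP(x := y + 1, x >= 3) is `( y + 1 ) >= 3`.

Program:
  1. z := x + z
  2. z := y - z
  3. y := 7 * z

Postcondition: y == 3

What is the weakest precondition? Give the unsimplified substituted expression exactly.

Answer: ( 7 * ( y - ( x + z ) ) ) == 3

Derivation:
post: y == 3
stmt 3: y := 7 * z  -- replace 1 occurrence(s) of y with (7 * z)
  => ( 7 * z ) == 3
stmt 2: z := y - z  -- replace 1 occurrence(s) of z with (y - z)
  => ( 7 * ( y - z ) ) == 3
stmt 1: z := x + z  -- replace 1 occurrence(s) of z with (x + z)
  => ( 7 * ( y - ( x + z ) ) ) == 3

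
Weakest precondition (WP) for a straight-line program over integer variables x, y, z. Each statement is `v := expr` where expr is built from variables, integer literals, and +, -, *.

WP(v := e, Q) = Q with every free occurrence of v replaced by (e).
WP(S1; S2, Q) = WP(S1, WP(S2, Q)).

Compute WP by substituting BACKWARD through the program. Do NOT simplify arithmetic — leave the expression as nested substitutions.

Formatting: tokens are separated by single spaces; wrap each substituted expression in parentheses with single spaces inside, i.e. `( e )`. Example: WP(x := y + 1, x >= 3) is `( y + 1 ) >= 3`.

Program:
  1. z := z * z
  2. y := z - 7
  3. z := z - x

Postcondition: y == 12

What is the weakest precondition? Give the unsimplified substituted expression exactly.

Answer: ( ( z * z ) - 7 ) == 12

Derivation:
post: y == 12
stmt 3: z := z - x  -- replace 0 occurrence(s) of z with (z - x)
  => y == 12
stmt 2: y := z - 7  -- replace 1 occurrence(s) of y with (z - 7)
  => ( z - 7 ) == 12
stmt 1: z := z * z  -- replace 1 occurrence(s) of z with (z * z)
  => ( ( z * z ) - 7 ) == 12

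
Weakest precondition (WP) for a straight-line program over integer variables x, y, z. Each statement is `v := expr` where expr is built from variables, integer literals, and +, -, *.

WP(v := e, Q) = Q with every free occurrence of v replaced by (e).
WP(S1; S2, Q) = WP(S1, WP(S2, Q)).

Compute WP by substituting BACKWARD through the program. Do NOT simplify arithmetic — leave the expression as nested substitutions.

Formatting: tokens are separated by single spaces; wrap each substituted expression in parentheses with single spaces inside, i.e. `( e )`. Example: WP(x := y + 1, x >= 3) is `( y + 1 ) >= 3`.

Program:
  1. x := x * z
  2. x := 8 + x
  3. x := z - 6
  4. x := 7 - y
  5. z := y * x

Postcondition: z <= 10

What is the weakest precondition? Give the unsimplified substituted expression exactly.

post: z <= 10
stmt 5: z := y * x  -- replace 1 occurrence(s) of z with (y * x)
  => ( y * x ) <= 10
stmt 4: x := 7 - y  -- replace 1 occurrence(s) of x with (7 - y)
  => ( y * ( 7 - y ) ) <= 10
stmt 3: x := z - 6  -- replace 0 occurrence(s) of x with (z - 6)
  => ( y * ( 7 - y ) ) <= 10
stmt 2: x := 8 + x  -- replace 0 occurrence(s) of x with (8 + x)
  => ( y * ( 7 - y ) ) <= 10
stmt 1: x := x * z  -- replace 0 occurrence(s) of x with (x * z)
  => ( y * ( 7 - y ) ) <= 10

Answer: ( y * ( 7 - y ) ) <= 10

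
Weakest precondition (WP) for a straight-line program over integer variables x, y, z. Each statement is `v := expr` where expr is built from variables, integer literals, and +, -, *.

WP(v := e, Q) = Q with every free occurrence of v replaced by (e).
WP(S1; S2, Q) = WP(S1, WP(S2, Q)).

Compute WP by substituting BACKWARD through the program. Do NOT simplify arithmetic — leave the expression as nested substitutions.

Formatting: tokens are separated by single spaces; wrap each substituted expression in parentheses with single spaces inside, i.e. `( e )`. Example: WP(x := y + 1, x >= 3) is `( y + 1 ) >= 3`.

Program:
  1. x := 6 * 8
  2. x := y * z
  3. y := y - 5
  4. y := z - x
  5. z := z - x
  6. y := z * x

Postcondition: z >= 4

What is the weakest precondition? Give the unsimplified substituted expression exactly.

post: z >= 4
stmt 6: y := z * x  -- replace 0 occurrence(s) of y with (z * x)
  => z >= 4
stmt 5: z := z - x  -- replace 1 occurrence(s) of z with (z - x)
  => ( z - x ) >= 4
stmt 4: y := z - x  -- replace 0 occurrence(s) of y with (z - x)
  => ( z - x ) >= 4
stmt 3: y := y - 5  -- replace 0 occurrence(s) of y with (y - 5)
  => ( z - x ) >= 4
stmt 2: x := y * z  -- replace 1 occurrence(s) of x with (y * z)
  => ( z - ( y * z ) ) >= 4
stmt 1: x := 6 * 8  -- replace 0 occurrence(s) of x with (6 * 8)
  => ( z - ( y * z ) ) >= 4

Answer: ( z - ( y * z ) ) >= 4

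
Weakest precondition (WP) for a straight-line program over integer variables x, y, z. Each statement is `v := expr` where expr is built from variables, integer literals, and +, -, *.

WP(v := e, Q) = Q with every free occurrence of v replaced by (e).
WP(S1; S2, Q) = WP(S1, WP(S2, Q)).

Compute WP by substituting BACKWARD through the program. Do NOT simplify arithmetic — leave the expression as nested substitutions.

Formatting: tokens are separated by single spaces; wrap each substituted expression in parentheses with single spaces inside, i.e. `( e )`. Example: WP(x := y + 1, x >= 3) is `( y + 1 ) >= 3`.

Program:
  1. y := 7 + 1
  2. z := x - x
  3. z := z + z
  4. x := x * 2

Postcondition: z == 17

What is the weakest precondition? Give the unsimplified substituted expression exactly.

Answer: ( ( x - x ) + ( x - x ) ) == 17

Derivation:
post: z == 17
stmt 4: x := x * 2  -- replace 0 occurrence(s) of x with (x * 2)
  => z == 17
stmt 3: z := z + z  -- replace 1 occurrence(s) of z with (z + z)
  => ( z + z ) == 17
stmt 2: z := x - x  -- replace 2 occurrence(s) of z with (x - x)
  => ( ( x - x ) + ( x - x ) ) == 17
stmt 1: y := 7 + 1  -- replace 0 occurrence(s) of y with (7 + 1)
  => ( ( x - x ) + ( x - x ) ) == 17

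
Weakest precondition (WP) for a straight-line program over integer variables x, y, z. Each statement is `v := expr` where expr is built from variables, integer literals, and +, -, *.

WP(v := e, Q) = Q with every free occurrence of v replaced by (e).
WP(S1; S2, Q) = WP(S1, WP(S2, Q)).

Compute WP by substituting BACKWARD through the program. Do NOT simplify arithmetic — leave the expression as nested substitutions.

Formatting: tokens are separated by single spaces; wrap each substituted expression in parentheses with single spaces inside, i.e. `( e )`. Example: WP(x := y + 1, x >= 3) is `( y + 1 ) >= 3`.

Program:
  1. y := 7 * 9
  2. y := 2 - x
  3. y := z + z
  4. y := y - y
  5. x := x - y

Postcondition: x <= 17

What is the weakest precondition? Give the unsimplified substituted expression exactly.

post: x <= 17
stmt 5: x := x - y  -- replace 1 occurrence(s) of x with (x - y)
  => ( x - y ) <= 17
stmt 4: y := y - y  -- replace 1 occurrence(s) of y with (y - y)
  => ( x - ( y - y ) ) <= 17
stmt 3: y := z + z  -- replace 2 occurrence(s) of y with (z + z)
  => ( x - ( ( z + z ) - ( z + z ) ) ) <= 17
stmt 2: y := 2 - x  -- replace 0 occurrence(s) of y with (2 - x)
  => ( x - ( ( z + z ) - ( z + z ) ) ) <= 17
stmt 1: y := 7 * 9  -- replace 0 occurrence(s) of y with (7 * 9)
  => ( x - ( ( z + z ) - ( z + z ) ) ) <= 17

Answer: ( x - ( ( z + z ) - ( z + z ) ) ) <= 17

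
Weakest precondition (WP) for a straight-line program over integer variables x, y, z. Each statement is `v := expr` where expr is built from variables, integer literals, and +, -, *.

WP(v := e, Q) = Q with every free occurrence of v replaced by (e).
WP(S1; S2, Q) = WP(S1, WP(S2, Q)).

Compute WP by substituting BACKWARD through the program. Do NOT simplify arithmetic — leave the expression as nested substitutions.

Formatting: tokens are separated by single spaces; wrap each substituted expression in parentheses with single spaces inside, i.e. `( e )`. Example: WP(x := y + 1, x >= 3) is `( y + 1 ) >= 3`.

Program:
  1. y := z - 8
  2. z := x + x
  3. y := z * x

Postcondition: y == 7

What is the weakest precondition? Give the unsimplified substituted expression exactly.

post: y == 7
stmt 3: y := z * x  -- replace 1 occurrence(s) of y with (z * x)
  => ( z * x ) == 7
stmt 2: z := x + x  -- replace 1 occurrence(s) of z with (x + x)
  => ( ( x + x ) * x ) == 7
stmt 1: y := z - 8  -- replace 0 occurrence(s) of y with (z - 8)
  => ( ( x + x ) * x ) == 7

Answer: ( ( x + x ) * x ) == 7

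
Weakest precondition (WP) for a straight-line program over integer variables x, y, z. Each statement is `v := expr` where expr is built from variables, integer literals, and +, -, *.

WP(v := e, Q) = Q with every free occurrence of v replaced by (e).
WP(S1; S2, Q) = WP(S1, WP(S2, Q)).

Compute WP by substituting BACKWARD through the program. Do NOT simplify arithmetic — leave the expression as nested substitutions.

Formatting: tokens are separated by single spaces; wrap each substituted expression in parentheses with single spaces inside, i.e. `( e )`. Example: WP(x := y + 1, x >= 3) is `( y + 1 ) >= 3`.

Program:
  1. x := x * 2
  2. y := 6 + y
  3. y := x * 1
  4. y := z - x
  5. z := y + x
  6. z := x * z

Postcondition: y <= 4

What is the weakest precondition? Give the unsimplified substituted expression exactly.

Answer: ( z - ( x * 2 ) ) <= 4

Derivation:
post: y <= 4
stmt 6: z := x * z  -- replace 0 occurrence(s) of z with (x * z)
  => y <= 4
stmt 5: z := y + x  -- replace 0 occurrence(s) of z with (y + x)
  => y <= 4
stmt 4: y := z - x  -- replace 1 occurrence(s) of y with (z - x)
  => ( z - x ) <= 4
stmt 3: y := x * 1  -- replace 0 occurrence(s) of y with (x * 1)
  => ( z - x ) <= 4
stmt 2: y := 6 + y  -- replace 0 occurrence(s) of y with (6 + y)
  => ( z - x ) <= 4
stmt 1: x := x * 2  -- replace 1 occurrence(s) of x with (x * 2)
  => ( z - ( x * 2 ) ) <= 4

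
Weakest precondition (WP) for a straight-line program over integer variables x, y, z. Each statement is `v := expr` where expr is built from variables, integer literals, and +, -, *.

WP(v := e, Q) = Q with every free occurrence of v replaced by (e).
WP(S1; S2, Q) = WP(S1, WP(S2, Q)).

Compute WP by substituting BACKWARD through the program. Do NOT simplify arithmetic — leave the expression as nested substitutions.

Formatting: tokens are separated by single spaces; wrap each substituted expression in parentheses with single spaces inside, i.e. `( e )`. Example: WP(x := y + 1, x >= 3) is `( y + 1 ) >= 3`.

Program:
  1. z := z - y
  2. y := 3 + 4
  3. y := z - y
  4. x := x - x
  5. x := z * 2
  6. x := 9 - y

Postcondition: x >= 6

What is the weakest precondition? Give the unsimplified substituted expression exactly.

Answer: ( 9 - ( ( z - y ) - ( 3 + 4 ) ) ) >= 6

Derivation:
post: x >= 6
stmt 6: x := 9 - y  -- replace 1 occurrence(s) of x with (9 - y)
  => ( 9 - y ) >= 6
stmt 5: x := z * 2  -- replace 0 occurrence(s) of x with (z * 2)
  => ( 9 - y ) >= 6
stmt 4: x := x - x  -- replace 0 occurrence(s) of x with (x - x)
  => ( 9 - y ) >= 6
stmt 3: y := z - y  -- replace 1 occurrence(s) of y with (z - y)
  => ( 9 - ( z - y ) ) >= 6
stmt 2: y := 3 + 4  -- replace 1 occurrence(s) of y with (3 + 4)
  => ( 9 - ( z - ( 3 + 4 ) ) ) >= 6
stmt 1: z := z - y  -- replace 1 occurrence(s) of z with (z - y)
  => ( 9 - ( ( z - y ) - ( 3 + 4 ) ) ) >= 6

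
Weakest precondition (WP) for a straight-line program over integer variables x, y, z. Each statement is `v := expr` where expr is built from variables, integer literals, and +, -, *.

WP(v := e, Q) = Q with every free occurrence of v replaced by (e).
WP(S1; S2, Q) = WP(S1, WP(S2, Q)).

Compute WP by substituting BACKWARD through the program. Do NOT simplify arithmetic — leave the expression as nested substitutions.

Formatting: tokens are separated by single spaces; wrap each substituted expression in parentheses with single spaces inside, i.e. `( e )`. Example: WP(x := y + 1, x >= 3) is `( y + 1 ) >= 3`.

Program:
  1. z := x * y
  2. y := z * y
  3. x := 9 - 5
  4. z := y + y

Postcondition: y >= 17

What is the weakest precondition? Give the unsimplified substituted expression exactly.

Answer: ( ( x * y ) * y ) >= 17

Derivation:
post: y >= 17
stmt 4: z := y + y  -- replace 0 occurrence(s) of z with (y + y)
  => y >= 17
stmt 3: x := 9 - 5  -- replace 0 occurrence(s) of x with (9 - 5)
  => y >= 17
stmt 2: y := z * y  -- replace 1 occurrence(s) of y with (z * y)
  => ( z * y ) >= 17
stmt 1: z := x * y  -- replace 1 occurrence(s) of z with (x * y)
  => ( ( x * y ) * y ) >= 17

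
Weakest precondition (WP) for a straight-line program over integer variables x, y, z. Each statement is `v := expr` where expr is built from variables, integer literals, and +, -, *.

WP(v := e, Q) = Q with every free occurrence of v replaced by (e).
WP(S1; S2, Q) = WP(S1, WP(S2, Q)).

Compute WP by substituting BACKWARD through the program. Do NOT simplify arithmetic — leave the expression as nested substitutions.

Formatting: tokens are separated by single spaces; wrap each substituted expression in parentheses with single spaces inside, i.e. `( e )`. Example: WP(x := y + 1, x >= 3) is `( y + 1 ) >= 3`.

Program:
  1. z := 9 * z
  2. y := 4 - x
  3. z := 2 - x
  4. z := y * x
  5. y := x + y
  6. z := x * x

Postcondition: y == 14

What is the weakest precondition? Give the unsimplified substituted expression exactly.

post: y == 14
stmt 6: z := x * x  -- replace 0 occurrence(s) of z with (x * x)
  => y == 14
stmt 5: y := x + y  -- replace 1 occurrence(s) of y with (x + y)
  => ( x + y ) == 14
stmt 4: z := y * x  -- replace 0 occurrence(s) of z with (y * x)
  => ( x + y ) == 14
stmt 3: z := 2 - x  -- replace 0 occurrence(s) of z with (2 - x)
  => ( x + y ) == 14
stmt 2: y := 4 - x  -- replace 1 occurrence(s) of y with (4 - x)
  => ( x + ( 4 - x ) ) == 14
stmt 1: z := 9 * z  -- replace 0 occurrence(s) of z with (9 * z)
  => ( x + ( 4 - x ) ) == 14

Answer: ( x + ( 4 - x ) ) == 14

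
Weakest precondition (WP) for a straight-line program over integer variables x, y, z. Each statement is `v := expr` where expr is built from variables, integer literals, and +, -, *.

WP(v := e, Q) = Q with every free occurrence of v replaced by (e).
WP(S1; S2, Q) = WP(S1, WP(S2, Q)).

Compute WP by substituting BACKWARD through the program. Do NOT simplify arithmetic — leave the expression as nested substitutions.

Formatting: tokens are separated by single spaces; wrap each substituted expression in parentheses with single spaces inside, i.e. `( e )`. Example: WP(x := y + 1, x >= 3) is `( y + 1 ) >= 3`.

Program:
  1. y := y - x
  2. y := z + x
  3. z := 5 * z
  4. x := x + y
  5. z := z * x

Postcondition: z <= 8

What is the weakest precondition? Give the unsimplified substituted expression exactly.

post: z <= 8
stmt 5: z := z * x  -- replace 1 occurrence(s) of z with (z * x)
  => ( z * x ) <= 8
stmt 4: x := x + y  -- replace 1 occurrence(s) of x with (x + y)
  => ( z * ( x + y ) ) <= 8
stmt 3: z := 5 * z  -- replace 1 occurrence(s) of z with (5 * z)
  => ( ( 5 * z ) * ( x + y ) ) <= 8
stmt 2: y := z + x  -- replace 1 occurrence(s) of y with (z + x)
  => ( ( 5 * z ) * ( x + ( z + x ) ) ) <= 8
stmt 1: y := y - x  -- replace 0 occurrence(s) of y with (y - x)
  => ( ( 5 * z ) * ( x + ( z + x ) ) ) <= 8

Answer: ( ( 5 * z ) * ( x + ( z + x ) ) ) <= 8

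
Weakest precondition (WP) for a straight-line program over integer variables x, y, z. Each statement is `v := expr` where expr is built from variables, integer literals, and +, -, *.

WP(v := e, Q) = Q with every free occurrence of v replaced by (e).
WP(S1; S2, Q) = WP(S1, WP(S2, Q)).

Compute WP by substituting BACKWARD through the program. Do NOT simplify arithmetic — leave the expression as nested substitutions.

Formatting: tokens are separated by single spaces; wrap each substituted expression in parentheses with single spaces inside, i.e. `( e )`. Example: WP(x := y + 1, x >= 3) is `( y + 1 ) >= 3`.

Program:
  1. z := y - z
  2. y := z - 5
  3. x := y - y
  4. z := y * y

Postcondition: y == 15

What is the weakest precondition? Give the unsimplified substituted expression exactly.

post: y == 15
stmt 4: z := y * y  -- replace 0 occurrence(s) of z with (y * y)
  => y == 15
stmt 3: x := y - y  -- replace 0 occurrence(s) of x with (y - y)
  => y == 15
stmt 2: y := z - 5  -- replace 1 occurrence(s) of y with (z - 5)
  => ( z - 5 ) == 15
stmt 1: z := y - z  -- replace 1 occurrence(s) of z with (y - z)
  => ( ( y - z ) - 5 ) == 15

Answer: ( ( y - z ) - 5 ) == 15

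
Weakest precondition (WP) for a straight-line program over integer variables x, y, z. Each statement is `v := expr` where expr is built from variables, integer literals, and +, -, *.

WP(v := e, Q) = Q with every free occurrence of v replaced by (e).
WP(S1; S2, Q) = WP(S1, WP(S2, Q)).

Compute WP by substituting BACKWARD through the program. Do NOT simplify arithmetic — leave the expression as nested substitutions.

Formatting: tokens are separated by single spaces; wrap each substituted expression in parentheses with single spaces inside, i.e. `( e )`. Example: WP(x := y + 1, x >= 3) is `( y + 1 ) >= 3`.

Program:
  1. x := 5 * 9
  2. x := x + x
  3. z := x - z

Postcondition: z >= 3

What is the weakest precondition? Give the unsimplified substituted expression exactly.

Answer: ( ( ( 5 * 9 ) + ( 5 * 9 ) ) - z ) >= 3

Derivation:
post: z >= 3
stmt 3: z := x - z  -- replace 1 occurrence(s) of z with (x - z)
  => ( x - z ) >= 3
stmt 2: x := x + x  -- replace 1 occurrence(s) of x with (x + x)
  => ( ( x + x ) - z ) >= 3
stmt 1: x := 5 * 9  -- replace 2 occurrence(s) of x with (5 * 9)
  => ( ( ( 5 * 9 ) + ( 5 * 9 ) ) - z ) >= 3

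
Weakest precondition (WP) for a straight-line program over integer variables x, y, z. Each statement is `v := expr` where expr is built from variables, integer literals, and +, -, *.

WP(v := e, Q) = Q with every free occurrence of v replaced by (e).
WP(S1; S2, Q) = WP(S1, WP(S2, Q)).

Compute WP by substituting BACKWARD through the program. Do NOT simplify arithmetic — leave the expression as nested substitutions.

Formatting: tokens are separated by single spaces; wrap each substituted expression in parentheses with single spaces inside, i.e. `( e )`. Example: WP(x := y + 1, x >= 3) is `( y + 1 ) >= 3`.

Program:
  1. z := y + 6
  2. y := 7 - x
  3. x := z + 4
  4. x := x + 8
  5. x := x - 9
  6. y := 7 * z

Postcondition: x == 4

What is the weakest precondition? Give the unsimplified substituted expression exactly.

post: x == 4
stmt 6: y := 7 * z  -- replace 0 occurrence(s) of y with (7 * z)
  => x == 4
stmt 5: x := x - 9  -- replace 1 occurrence(s) of x with (x - 9)
  => ( x - 9 ) == 4
stmt 4: x := x + 8  -- replace 1 occurrence(s) of x with (x + 8)
  => ( ( x + 8 ) - 9 ) == 4
stmt 3: x := z + 4  -- replace 1 occurrence(s) of x with (z + 4)
  => ( ( ( z + 4 ) + 8 ) - 9 ) == 4
stmt 2: y := 7 - x  -- replace 0 occurrence(s) of y with (7 - x)
  => ( ( ( z + 4 ) + 8 ) - 9 ) == 4
stmt 1: z := y + 6  -- replace 1 occurrence(s) of z with (y + 6)
  => ( ( ( ( y + 6 ) + 4 ) + 8 ) - 9 ) == 4

Answer: ( ( ( ( y + 6 ) + 4 ) + 8 ) - 9 ) == 4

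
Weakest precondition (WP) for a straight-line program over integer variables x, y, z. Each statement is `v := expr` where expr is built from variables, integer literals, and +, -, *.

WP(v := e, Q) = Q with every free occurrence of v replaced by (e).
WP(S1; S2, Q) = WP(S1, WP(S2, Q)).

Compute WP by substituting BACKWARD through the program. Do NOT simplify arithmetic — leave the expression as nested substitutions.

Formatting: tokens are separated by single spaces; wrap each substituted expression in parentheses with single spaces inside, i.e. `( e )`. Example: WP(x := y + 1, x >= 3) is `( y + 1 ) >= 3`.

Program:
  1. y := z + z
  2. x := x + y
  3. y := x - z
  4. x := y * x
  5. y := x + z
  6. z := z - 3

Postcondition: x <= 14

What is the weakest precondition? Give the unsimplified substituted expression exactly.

Answer: ( ( ( x + ( z + z ) ) - z ) * ( x + ( z + z ) ) ) <= 14

Derivation:
post: x <= 14
stmt 6: z := z - 3  -- replace 0 occurrence(s) of z with (z - 3)
  => x <= 14
stmt 5: y := x + z  -- replace 0 occurrence(s) of y with (x + z)
  => x <= 14
stmt 4: x := y * x  -- replace 1 occurrence(s) of x with (y * x)
  => ( y * x ) <= 14
stmt 3: y := x - z  -- replace 1 occurrence(s) of y with (x - z)
  => ( ( x - z ) * x ) <= 14
stmt 2: x := x + y  -- replace 2 occurrence(s) of x with (x + y)
  => ( ( ( x + y ) - z ) * ( x + y ) ) <= 14
stmt 1: y := z + z  -- replace 2 occurrence(s) of y with (z + z)
  => ( ( ( x + ( z + z ) ) - z ) * ( x + ( z + z ) ) ) <= 14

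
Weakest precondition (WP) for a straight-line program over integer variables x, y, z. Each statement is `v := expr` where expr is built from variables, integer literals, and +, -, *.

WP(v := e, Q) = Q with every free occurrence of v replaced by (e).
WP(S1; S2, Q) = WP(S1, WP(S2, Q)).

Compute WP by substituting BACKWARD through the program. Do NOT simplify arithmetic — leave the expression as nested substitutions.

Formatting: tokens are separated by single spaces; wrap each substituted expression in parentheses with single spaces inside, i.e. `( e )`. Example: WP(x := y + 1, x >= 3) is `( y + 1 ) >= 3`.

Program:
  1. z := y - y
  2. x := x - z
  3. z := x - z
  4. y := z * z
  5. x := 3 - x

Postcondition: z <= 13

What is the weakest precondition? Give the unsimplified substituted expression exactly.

post: z <= 13
stmt 5: x := 3 - x  -- replace 0 occurrence(s) of x with (3 - x)
  => z <= 13
stmt 4: y := z * z  -- replace 0 occurrence(s) of y with (z * z)
  => z <= 13
stmt 3: z := x - z  -- replace 1 occurrence(s) of z with (x - z)
  => ( x - z ) <= 13
stmt 2: x := x - z  -- replace 1 occurrence(s) of x with (x - z)
  => ( ( x - z ) - z ) <= 13
stmt 1: z := y - y  -- replace 2 occurrence(s) of z with (y - y)
  => ( ( x - ( y - y ) ) - ( y - y ) ) <= 13

Answer: ( ( x - ( y - y ) ) - ( y - y ) ) <= 13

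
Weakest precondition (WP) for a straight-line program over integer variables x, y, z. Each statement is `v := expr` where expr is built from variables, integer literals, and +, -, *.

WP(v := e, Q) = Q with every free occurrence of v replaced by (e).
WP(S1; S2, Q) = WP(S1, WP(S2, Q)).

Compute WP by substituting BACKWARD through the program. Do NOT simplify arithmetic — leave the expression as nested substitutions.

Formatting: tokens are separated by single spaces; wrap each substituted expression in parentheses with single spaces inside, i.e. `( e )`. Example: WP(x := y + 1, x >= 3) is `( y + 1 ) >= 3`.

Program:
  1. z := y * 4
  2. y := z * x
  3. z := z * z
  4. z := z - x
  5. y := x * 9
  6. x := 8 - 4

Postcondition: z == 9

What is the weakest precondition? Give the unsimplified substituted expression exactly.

Answer: ( ( ( y * 4 ) * ( y * 4 ) ) - x ) == 9

Derivation:
post: z == 9
stmt 6: x := 8 - 4  -- replace 0 occurrence(s) of x with (8 - 4)
  => z == 9
stmt 5: y := x * 9  -- replace 0 occurrence(s) of y with (x * 9)
  => z == 9
stmt 4: z := z - x  -- replace 1 occurrence(s) of z with (z - x)
  => ( z - x ) == 9
stmt 3: z := z * z  -- replace 1 occurrence(s) of z with (z * z)
  => ( ( z * z ) - x ) == 9
stmt 2: y := z * x  -- replace 0 occurrence(s) of y with (z * x)
  => ( ( z * z ) - x ) == 9
stmt 1: z := y * 4  -- replace 2 occurrence(s) of z with (y * 4)
  => ( ( ( y * 4 ) * ( y * 4 ) ) - x ) == 9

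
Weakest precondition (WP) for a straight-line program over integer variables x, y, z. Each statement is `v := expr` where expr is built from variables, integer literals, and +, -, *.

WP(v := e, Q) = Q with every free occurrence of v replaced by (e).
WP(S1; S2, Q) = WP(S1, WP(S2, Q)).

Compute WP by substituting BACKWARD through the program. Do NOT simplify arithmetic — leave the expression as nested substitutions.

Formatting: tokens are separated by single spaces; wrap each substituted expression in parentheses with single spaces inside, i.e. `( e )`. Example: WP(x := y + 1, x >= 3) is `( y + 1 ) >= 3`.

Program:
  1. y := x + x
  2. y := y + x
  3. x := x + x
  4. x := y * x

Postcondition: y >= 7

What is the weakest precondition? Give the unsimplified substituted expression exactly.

Answer: ( ( x + x ) + x ) >= 7

Derivation:
post: y >= 7
stmt 4: x := y * x  -- replace 0 occurrence(s) of x with (y * x)
  => y >= 7
stmt 3: x := x + x  -- replace 0 occurrence(s) of x with (x + x)
  => y >= 7
stmt 2: y := y + x  -- replace 1 occurrence(s) of y with (y + x)
  => ( y + x ) >= 7
stmt 1: y := x + x  -- replace 1 occurrence(s) of y with (x + x)
  => ( ( x + x ) + x ) >= 7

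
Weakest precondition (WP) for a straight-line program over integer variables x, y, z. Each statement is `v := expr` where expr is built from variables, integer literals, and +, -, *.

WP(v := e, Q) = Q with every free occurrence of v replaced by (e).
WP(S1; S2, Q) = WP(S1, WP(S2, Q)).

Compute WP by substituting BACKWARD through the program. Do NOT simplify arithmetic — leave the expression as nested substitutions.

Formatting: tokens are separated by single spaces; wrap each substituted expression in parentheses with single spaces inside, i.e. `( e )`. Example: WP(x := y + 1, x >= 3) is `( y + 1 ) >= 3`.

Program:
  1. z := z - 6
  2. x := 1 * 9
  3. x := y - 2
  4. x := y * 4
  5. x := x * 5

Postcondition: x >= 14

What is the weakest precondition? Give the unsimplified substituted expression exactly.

post: x >= 14
stmt 5: x := x * 5  -- replace 1 occurrence(s) of x with (x * 5)
  => ( x * 5 ) >= 14
stmt 4: x := y * 4  -- replace 1 occurrence(s) of x with (y * 4)
  => ( ( y * 4 ) * 5 ) >= 14
stmt 3: x := y - 2  -- replace 0 occurrence(s) of x with (y - 2)
  => ( ( y * 4 ) * 5 ) >= 14
stmt 2: x := 1 * 9  -- replace 0 occurrence(s) of x with (1 * 9)
  => ( ( y * 4 ) * 5 ) >= 14
stmt 1: z := z - 6  -- replace 0 occurrence(s) of z with (z - 6)
  => ( ( y * 4 ) * 5 ) >= 14

Answer: ( ( y * 4 ) * 5 ) >= 14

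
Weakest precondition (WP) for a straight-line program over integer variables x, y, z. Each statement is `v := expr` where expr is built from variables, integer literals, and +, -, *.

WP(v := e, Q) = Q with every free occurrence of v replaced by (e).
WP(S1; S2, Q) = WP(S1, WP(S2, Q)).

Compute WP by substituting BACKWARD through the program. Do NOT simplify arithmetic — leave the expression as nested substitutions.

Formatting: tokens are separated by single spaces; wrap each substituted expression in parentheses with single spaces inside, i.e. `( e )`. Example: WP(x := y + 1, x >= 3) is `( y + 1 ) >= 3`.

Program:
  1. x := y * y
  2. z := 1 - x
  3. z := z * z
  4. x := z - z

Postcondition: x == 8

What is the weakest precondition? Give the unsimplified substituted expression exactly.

post: x == 8
stmt 4: x := z - z  -- replace 1 occurrence(s) of x with (z - z)
  => ( z - z ) == 8
stmt 3: z := z * z  -- replace 2 occurrence(s) of z with (z * z)
  => ( ( z * z ) - ( z * z ) ) == 8
stmt 2: z := 1 - x  -- replace 4 occurrence(s) of z with (1 - x)
  => ( ( ( 1 - x ) * ( 1 - x ) ) - ( ( 1 - x ) * ( 1 - x ) ) ) == 8
stmt 1: x := y * y  -- replace 4 occurrence(s) of x with (y * y)
  => ( ( ( 1 - ( y * y ) ) * ( 1 - ( y * y ) ) ) - ( ( 1 - ( y * y ) ) * ( 1 - ( y * y ) ) ) ) == 8

Answer: ( ( ( 1 - ( y * y ) ) * ( 1 - ( y * y ) ) ) - ( ( 1 - ( y * y ) ) * ( 1 - ( y * y ) ) ) ) == 8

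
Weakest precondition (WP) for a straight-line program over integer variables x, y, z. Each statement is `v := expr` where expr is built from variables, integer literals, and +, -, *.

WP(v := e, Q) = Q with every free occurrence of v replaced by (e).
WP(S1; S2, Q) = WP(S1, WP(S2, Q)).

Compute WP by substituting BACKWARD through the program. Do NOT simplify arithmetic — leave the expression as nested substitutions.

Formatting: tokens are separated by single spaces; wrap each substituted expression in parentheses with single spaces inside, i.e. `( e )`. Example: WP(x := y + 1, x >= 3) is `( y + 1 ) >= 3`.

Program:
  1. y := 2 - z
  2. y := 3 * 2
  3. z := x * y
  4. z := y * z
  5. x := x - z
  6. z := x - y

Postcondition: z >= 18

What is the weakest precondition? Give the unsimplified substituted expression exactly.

Answer: ( ( x - ( ( 3 * 2 ) * ( x * ( 3 * 2 ) ) ) ) - ( 3 * 2 ) ) >= 18

Derivation:
post: z >= 18
stmt 6: z := x - y  -- replace 1 occurrence(s) of z with (x - y)
  => ( x - y ) >= 18
stmt 5: x := x - z  -- replace 1 occurrence(s) of x with (x - z)
  => ( ( x - z ) - y ) >= 18
stmt 4: z := y * z  -- replace 1 occurrence(s) of z with (y * z)
  => ( ( x - ( y * z ) ) - y ) >= 18
stmt 3: z := x * y  -- replace 1 occurrence(s) of z with (x * y)
  => ( ( x - ( y * ( x * y ) ) ) - y ) >= 18
stmt 2: y := 3 * 2  -- replace 3 occurrence(s) of y with (3 * 2)
  => ( ( x - ( ( 3 * 2 ) * ( x * ( 3 * 2 ) ) ) ) - ( 3 * 2 ) ) >= 18
stmt 1: y := 2 - z  -- replace 0 occurrence(s) of y with (2 - z)
  => ( ( x - ( ( 3 * 2 ) * ( x * ( 3 * 2 ) ) ) ) - ( 3 * 2 ) ) >= 18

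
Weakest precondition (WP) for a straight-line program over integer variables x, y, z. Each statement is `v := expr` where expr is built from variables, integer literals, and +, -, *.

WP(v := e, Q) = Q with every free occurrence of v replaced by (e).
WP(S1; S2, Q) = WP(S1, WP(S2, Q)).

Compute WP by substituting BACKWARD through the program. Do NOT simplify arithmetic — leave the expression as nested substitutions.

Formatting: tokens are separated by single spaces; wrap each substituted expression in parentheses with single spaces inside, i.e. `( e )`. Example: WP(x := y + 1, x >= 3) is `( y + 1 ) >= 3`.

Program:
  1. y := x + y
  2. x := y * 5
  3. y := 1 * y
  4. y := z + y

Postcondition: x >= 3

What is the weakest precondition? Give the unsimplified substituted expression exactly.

Answer: ( ( x + y ) * 5 ) >= 3

Derivation:
post: x >= 3
stmt 4: y := z + y  -- replace 0 occurrence(s) of y with (z + y)
  => x >= 3
stmt 3: y := 1 * y  -- replace 0 occurrence(s) of y with (1 * y)
  => x >= 3
stmt 2: x := y * 5  -- replace 1 occurrence(s) of x with (y * 5)
  => ( y * 5 ) >= 3
stmt 1: y := x + y  -- replace 1 occurrence(s) of y with (x + y)
  => ( ( x + y ) * 5 ) >= 3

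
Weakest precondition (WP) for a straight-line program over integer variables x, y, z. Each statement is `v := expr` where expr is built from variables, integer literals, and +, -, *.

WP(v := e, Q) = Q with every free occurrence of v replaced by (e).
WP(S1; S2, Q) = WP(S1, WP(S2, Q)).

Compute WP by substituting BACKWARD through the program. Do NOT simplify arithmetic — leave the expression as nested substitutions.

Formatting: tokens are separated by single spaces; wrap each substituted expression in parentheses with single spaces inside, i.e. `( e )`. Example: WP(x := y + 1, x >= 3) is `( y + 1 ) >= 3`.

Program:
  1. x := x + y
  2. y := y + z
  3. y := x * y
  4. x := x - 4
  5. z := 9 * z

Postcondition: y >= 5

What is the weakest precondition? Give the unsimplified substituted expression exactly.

Answer: ( ( x + y ) * ( y + z ) ) >= 5

Derivation:
post: y >= 5
stmt 5: z := 9 * z  -- replace 0 occurrence(s) of z with (9 * z)
  => y >= 5
stmt 4: x := x - 4  -- replace 0 occurrence(s) of x with (x - 4)
  => y >= 5
stmt 3: y := x * y  -- replace 1 occurrence(s) of y with (x * y)
  => ( x * y ) >= 5
stmt 2: y := y + z  -- replace 1 occurrence(s) of y with (y + z)
  => ( x * ( y + z ) ) >= 5
stmt 1: x := x + y  -- replace 1 occurrence(s) of x with (x + y)
  => ( ( x + y ) * ( y + z ) ) >= 5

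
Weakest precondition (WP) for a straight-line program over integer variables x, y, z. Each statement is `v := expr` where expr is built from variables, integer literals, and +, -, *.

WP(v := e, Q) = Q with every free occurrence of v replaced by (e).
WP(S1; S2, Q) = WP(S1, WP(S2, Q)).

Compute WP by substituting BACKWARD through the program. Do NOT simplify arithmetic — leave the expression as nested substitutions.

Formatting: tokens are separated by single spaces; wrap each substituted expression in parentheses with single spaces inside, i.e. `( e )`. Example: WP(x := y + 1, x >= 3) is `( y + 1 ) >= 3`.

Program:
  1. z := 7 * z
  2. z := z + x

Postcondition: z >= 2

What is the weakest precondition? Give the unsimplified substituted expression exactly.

Answer: ( ( 7 * z ) + x ) >= 2

Derivation:
post: z >= 2
stmt 2: z := z + x  -- replace 1 occurrence(s) of z with (z + x)
  => ( z + x ) >= 2
stmt 1: z := 7 * z  -- replace 1 occurrence(s) of z with (7 * z)
  => ( ( 7 * z ) + x ) >= 2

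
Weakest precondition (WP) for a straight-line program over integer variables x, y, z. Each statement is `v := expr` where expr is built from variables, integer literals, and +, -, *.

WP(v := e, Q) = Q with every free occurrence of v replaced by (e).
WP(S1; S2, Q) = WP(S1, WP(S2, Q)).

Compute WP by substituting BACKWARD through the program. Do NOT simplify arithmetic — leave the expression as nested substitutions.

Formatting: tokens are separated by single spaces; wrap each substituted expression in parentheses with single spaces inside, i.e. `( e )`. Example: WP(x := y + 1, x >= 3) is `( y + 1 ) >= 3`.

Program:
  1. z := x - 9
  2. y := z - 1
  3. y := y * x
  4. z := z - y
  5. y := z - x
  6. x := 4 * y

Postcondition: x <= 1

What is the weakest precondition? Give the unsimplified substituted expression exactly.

post: x <= 1
stmt 6: x := 4 * y  -- replace 1 occurrence(s) of x with (4 * y)
  => ( 4 * y ) <= 1
stmt 5: y := z - x  -- replace 1 occurrence(s) of y with (z - x)
  => ( 4 * ( z - x ) ) <= 1
stmt 4: z := z - y  -- replace 1 occurrence(s) of z with (z - y)
  => ( 4 * ( ( z - y ) - x ) ) <= 1
stmt 3: y := y * x  -- replace 1 occurrence(s) of y with (y * x)
  => ( 4 * ( ( z - ( y * x ) ) - x ) ) <= 1
stmt 2: y := z - 1  -- replace 1 occurrence(s) of y with (z - 1)
  => ( 4 * ( ( z - ( ( z - 1 ) * x ) ) - x ) ) <= 1
stmt 1: z := x - 9  -- replace 2 occurrence(s) of z with (x - 9)
  => ( 4 * ( ( ( x - 9 ) - ( ( ( x - 9 ) - 1 ) * x ) ) - x ) ) <= 1

Answer: ( 4 * ( ( ( x - 9 ) - ( ( ( x - 9 ) - 1 ) * x ) ) - x ) ) <= 1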